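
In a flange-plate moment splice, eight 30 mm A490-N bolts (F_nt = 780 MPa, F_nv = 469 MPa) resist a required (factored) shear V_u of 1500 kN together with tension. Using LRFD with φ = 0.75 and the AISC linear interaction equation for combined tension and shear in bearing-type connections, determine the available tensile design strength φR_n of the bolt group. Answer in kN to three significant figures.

1810 kN

A_b = π·30²/4 = 706.9 mm²; f_rv = 1500 × 1000 / (8 × 706.9) = 265.3 MPa.
F'_nt = 1.3 F_nt − (F_nt / φF_nv) f_rv = 1.3·780 − (780/(0.75·469))·265.3 = 425.8 MPa, capped at F_nt → F'_nt = 425.8 MPa.
R_n = F'_nt · A_b · n = 425.8 × 706.9 × 8 / 1000 = 2408 kN.
Design strength φR_n = 0.75 × 2408 = 1810 kN.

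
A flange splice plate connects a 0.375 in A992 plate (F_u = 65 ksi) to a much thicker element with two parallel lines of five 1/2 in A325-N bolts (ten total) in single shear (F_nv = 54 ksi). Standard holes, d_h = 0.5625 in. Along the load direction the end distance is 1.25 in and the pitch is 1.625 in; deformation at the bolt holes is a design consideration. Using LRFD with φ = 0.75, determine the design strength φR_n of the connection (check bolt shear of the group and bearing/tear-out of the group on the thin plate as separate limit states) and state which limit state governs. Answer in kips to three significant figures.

Bolt shear: A_b = π·0.5²/4 = 0.1963 in²; R_n = 54 × 0.1963 × 10 × 1 = 106 kips → 0.75 × 106 = 79.5 kips.
Bearing (1.2 l_c t F_u ≤ 2.4 d t F_u): upper limit = 2.4·0.5·0.375·65 = 29.25 kips.
  Edge l_c = 1.25 − 0.5625/2 = 0.9688 → r_n = 28.34 kips; interior l_c = 1.625 − 0.5625 = 1.062 → r_n = 29.25 kips.
  R_n,bearing = 2·28.34 + 8·29.25 = 290.7 kips → 0.75 × 290.7 = 218 kips.
Bolt shear governs: 79.5 kips.

79.5 kips (bolt shear governs)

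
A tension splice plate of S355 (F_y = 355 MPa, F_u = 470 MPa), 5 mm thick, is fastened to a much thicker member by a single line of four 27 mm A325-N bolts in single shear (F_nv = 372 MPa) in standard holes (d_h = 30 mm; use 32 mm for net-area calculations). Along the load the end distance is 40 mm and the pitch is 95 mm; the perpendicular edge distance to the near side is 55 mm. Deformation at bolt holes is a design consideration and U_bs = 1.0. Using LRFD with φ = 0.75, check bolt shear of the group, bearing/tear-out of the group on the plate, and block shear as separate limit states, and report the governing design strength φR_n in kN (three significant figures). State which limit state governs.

Bolt shear: A_b = π·27²/4 = 572.6 mm²; R_n = 372 × 572.6 × 4 × 1 / 1000 = 852 kN → 0.75 × 852 = 639 kN.
Bearing: edge l_c = 25, r_n = 70.5 kN; interior l_c = 65, r_n = 152.3 kN; R_n = 70.5 + 3·152.3 = 527.3 kN → 396 kN.
Block shear: A_gv = 1625, A_nv = 1065, A_nt = 195 mm²; R_n = min(0.6F_uA_nv, 0.6F_yA_gv) + U_bs·F_u·A_nt = 392 kN → 294 kN.
Block shear governs: 294 kN.

294 kN (block shear governs)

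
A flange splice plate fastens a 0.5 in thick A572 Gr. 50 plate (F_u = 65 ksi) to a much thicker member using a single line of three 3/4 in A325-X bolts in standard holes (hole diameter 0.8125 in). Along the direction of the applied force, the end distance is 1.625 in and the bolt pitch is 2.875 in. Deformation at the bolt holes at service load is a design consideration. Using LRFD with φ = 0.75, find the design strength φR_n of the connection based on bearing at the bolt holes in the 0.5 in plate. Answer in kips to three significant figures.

Per bolt r_n = 1.2 l_c t F_u ≤ 2.4 d t F_u; upper limit = 2.4 × 0.75 × 0.5 × 65 = 58.5 kips.
Edge bolt: l_c = 1.625 − 0.8125/2 = 1.219 in → 1.2 × 1.219 × 0.5 × 65 = 47.53 → r_n = 47.53 kips.
Interior bolts: l_c = 2.875 − 0.8125 = 2.062 in → 1.2 × 2.062 × 0.5 × 65 = 80.44 → r_n = 58.5 kips.
R_n = 1 × 47.53 + 2 × 58.5 = 164.5 kips.
Design strength φR_n = 0.75 × 164.5 = 123 kips.

123 kips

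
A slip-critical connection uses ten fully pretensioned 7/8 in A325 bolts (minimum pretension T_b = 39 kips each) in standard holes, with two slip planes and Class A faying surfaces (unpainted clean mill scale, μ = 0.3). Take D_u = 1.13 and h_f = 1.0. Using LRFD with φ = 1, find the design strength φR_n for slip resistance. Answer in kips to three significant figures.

264 kips

R_n = μ · D_u · h_f · T_b · n_s · n_b = 0.3 × 1.13 × 1.0 × 39 × 2 × 10 = 264.4 kips.
Design strength φR_n = 1 × 264.4 = 264 kips.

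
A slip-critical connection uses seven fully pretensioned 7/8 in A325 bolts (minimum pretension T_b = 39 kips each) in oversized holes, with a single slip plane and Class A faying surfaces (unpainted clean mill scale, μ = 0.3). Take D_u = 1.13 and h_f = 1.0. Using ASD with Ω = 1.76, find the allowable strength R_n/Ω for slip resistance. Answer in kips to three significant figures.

52.6 kips

R_n = μ · D_u · h_f · T_b · n_s · n_b = 0.3 × 1.13 × 1.0 × 39 × 1 × 7 = 92.55 kips.
Allowable strength R_n/Ω = 92.55 / 1.76 = 52.6 kips.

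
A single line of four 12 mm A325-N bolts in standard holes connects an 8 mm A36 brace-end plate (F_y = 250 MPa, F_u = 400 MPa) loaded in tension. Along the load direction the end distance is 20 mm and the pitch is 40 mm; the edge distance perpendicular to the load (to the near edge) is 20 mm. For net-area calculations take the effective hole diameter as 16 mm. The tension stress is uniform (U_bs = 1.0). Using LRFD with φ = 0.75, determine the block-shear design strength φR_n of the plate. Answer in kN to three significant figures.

150 kN

Shear plane L_v = 20 + 3·40 = 140 mm; A_gv = 140 × 8 = 1120 mm².
A_nv = (140 − 3.5·16) × 8 = 672 mm².
A_nt = (20 − 0.5·16) × 8 = 96 mm².
0.6 F_u A_nv = 161.3 kN; 0.6 F_y A_gv = 168 kN → shear rupture governs the shear term.
R_n = 161.3 + 1.0 × 400 × 96 / 1000 = 199.7 kN.
Design strength φR_n = 0.75 × 199.7 = 150 kN.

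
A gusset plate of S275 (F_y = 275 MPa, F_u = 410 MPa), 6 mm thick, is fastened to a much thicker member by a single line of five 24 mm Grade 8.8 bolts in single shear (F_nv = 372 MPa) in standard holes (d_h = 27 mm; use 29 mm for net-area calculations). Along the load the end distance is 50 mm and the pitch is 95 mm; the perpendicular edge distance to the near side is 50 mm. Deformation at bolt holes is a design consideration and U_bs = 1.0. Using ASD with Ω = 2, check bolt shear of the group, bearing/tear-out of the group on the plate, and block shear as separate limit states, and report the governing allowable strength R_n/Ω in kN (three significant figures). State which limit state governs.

257 kN (block shear governs)

Bolt shear: A_b = π·24²/4 = 452.4 mm²; R_n = 372 × 452.4 × 5 × 1 / 1000 = 841.4 kN → 841.4 / 2 = 421 kN.
Bearing: edge l_c = 36.5, r_n = 107.7 kN; interior l_c = 68, r_n = 141.7 kN; R_n = 107.7 + 4·141.7 = 674.5 kN → 337 kN.
Block shear: A_gv = 2580, A_nv = 1797, A_nt = 213 mm²; R_n = min(0.6F_uA_nv, 0.6F_yA_gv) + U_bs·F_u·A_nt = 513 kN → 257 kN.
Block shear governs: 257 kN.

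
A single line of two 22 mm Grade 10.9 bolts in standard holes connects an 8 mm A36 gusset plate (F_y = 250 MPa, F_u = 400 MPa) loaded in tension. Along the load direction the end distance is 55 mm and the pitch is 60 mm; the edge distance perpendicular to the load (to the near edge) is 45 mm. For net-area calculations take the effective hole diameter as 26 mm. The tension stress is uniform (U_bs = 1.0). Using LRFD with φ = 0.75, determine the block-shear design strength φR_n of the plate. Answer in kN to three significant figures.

180 kN

Shear plane L_v = 55 + 1·60 = 115 mm; A_gv = 115 × 8 = 920 mm².
A_nv = (115 − 1.5·26) × 8 = 608 mm².
A_nt = (45 − 0.5·26) × 8 = 256 mm².
0.6 F_u A_nv = 145.9 kN; 0.6 F_y A_gv = 138 kN → shear yielding governs the shear term.
R_n = 138 + 1.0 × 400 × 256 / 1000 = 240.4 kN.
Design strength φR_n = 0.75 × 240.4 = 180 kN.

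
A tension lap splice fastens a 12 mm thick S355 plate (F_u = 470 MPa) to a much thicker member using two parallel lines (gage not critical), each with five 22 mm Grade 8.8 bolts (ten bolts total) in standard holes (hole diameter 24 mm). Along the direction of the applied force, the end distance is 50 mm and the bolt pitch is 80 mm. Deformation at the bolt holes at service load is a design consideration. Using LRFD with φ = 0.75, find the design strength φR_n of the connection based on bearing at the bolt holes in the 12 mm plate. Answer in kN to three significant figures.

Per bolt r_n = 1.2 l_c t F_u ≤ 2.4 d t F_u; upper limit = 2.4 × 22 × 12 × 470 / 1000 = 297.8 kN.
Edge bolt: l_c = 50 − 24/2 = 38 mm → 1.2 × 38 × 12 × 470 / 1000 = 257.2 → r_n = 257.2 kN.
Interior bolts: l_c = 80 − 24 = 56 mm → 1.2 × 56 × 12 × 470 / 1000 = 379 → r_n = 297.8 kN.
R_n = 2 × 257.2 + 8 × 297.8 = 2897 kN.
Design strength φR_n = 0.75 × 2897 = 2170 kN.

2170 kN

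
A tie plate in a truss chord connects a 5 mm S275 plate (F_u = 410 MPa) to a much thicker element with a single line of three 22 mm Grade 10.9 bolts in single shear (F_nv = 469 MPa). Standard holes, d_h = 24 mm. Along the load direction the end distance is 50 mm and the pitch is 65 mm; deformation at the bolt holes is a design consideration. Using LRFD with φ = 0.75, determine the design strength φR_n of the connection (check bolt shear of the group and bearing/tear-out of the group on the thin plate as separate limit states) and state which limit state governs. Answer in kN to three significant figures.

Bolt shear: A_b = π·22²/4 = 380.1 mm²; R_n = 469 × 380.1 × 3 × 1 / 1000 = 534.8 kN → 0.75 × 534.8 = 401 kN.
Bearing (1.2 l_c t F_u ≤ 2.4 d t F_u): upper limit = 2.4·22·5·410 / 1000 = 108.2 kN.
  Edge l_c = 50 − 24/2 = 38 → r_n = 93.48 kN; interior l_c = 65 − 24 = 41 → r_n = 100.9 kN.
  R_n,bearing = 1·93.48 + 2·100.9 = 295.2 kN → 0.75 × 295.2 = 221 kN.
Bearing governs: 221 kN.

221 kN (bearing governs)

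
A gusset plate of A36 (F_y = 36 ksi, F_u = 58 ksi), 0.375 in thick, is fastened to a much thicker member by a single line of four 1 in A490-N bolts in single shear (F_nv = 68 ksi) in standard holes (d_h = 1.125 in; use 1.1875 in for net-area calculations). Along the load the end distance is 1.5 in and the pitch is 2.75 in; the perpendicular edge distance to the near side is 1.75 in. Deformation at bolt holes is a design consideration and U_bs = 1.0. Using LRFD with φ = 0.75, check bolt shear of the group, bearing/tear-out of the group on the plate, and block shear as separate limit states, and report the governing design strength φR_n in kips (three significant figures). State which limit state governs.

Bolt shear: A_b = π·1²/4 = 0.7854 in²; R_n = 68 × 0.7854 × 4 × 1 = 213.6 kips → 0.75 × 213.6 = 160 kips.
Bearing: edge l_c = 0.9375, r_n = 24.47 kips; interior l_c = 1.625, r_n = 42.41 kips; R_n = 24.47 + 3·42.41 = 151.7 kips → 114 kips.
Block shear: A_gv = 3.656, A_nv = 2.098, A_nt = 0.4336 in²; R_n = min(0.6F_uA_nv, 0.6F_yA_gv) + U_bs·F_u·A_nt = 98.15 kips → 73.6 kips.
Block shear governs: 73.6 kips.

73.6 kips (block shear governs)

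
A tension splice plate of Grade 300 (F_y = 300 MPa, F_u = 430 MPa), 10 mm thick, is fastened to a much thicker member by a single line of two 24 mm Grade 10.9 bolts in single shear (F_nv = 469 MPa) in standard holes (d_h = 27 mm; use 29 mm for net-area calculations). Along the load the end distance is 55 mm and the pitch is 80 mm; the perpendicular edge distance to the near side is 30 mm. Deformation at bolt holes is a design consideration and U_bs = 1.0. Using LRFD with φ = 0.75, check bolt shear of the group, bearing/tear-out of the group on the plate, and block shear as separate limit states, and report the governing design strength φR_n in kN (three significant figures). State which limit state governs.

227 kN (block shear governs)

Bolt shear: A_b = π·24²/4 = 452.4 mm²; R_n = 469 × 452.4 × 2 × 1 / 1000 = 424.3 kN → 0.75 × 424.3 = 318 kN.
Bearing: edge l_c = 41.5, r_n = 214.1 kN; interior l_c = 53, r_n = 247.7 kN; R_n = 214.1 + 1·247.7 = 461.8 kN → 346 kN.
Block shear: A_gv = 1350, A_nv = 915, A_nt = 155 mm²; R_n = min(0.6F_uA_nv, 0.6F_yA_gv) + U_bs·F_u·A_nt = 302.7 kN → 227 kN.
Block shear governs: 227 kN.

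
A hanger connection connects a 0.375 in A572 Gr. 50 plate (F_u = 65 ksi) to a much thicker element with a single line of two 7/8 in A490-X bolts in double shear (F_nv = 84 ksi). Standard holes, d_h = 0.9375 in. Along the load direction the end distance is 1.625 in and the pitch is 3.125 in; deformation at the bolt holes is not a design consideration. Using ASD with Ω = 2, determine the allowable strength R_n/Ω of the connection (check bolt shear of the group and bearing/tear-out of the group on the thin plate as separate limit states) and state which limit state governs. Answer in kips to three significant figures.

Bolt shear: A_b = π·0.875²/4 = 0.6013 in²; R_n = 84 × 0.6013 × 2 × 2 = 202 kips → 202 / 2 = 101 kips.
Bearing (1.5 l_c t F_u ≤ 3.0 d t F_u): upper limit = 3.0·0.875·0.375·65 = 63.98 kips.
  Edge l_c = 1.625 − 0.9375/2 = 1.156 → r_n = 42.28 kips; interior l_c = 3.125 − 0.9375 = 2.188 → r_n = 63.98 kips.
  R_n,bearing = 1·42.28 + 1·63.98 = 106.3 kips → 106.3 / 2 = 53.1 kips.
Bearing governs: 53.1 kips.

53.1 kips (bearing governs)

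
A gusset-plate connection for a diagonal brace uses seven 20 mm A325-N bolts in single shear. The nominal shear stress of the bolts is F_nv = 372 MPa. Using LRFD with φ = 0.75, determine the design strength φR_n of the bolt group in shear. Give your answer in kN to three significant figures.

A_b = π × 20² / 4 = 314.2 mm².
R_n = F_nv · A_b · n · n_s = 372 × 314.2 × 7 × 1 / 1000 = 818.1 kN.
Design strength φR_n = 0.75 × 818.1 = 614 kN.

614 kN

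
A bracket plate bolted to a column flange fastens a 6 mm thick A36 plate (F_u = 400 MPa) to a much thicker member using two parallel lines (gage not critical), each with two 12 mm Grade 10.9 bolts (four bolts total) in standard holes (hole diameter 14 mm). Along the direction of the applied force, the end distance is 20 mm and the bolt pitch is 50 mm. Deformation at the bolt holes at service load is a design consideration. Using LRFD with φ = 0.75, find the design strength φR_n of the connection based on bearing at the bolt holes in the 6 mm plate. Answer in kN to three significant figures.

160 kN

Per bolt r_n = 1.2 l_c t F_u ≤ 2.4 d t F_u; upper limit = 2.4 × 12 × 6 × 400 / 1000 = 69.12 kN.
Edge bolt: l_c = 20 − 14/2 = 13 mm → 1.2 × 13 × 6 × 400 / 1000 = 37.44 → r_n = 37.44 kN.
Interior bolts: l_c = 50 − 14 = 36 mm → 1.2 × 36 × 6 × 400 / 1000 = 103.7 → r_n = 69.12 kN.
R_n = 2 × 37.44 + 2 × 69.12 = 213.1 kN.
Design strength φR_n = 0.75 × 213.1 = 160 kN.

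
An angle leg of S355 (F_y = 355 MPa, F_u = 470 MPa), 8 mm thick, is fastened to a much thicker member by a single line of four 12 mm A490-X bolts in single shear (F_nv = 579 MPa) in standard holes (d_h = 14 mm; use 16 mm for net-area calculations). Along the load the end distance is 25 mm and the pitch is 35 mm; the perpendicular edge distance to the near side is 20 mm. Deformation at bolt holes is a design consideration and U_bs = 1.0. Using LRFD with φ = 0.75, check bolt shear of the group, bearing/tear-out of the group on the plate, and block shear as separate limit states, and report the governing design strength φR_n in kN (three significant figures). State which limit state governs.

Bolt shear: A_b = π·12²/4 = 113.1 mm²; R_n = 579 × 113.1 × 4 × 1 / 1000 = 261.9 kN → 0.75 × 261.9 = 196 kN.
Bearing: edge l_c = 18, r_n = 81.22 kN; interior l_c = 21, r_n = 94.75 kN; R_n = 81.22 + 3·94.75 = 365.5 kN → 274 kN.
Block shear: A_gv = 1040, A_nv = 592, A_nt = 96 mm²; R_n = min(0.6F_uA_nv, 0.6F_yA_gv) + U_bs·F_u·A_nt = 212.1 kN → 159 kN.
Block shear governs: 159 kN.

159 kN (block shear governs)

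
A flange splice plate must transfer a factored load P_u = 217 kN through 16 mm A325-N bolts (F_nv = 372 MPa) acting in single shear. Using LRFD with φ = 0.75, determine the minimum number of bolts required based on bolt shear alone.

4 bolts

A_b = π·16²/4 = 201.1 mm².
Per-bolt design strength φR_n = 0.75 × 372 × 201.1 × 1 / 1000 = 56.1 kN.
n ≥ 217 / 56.1 = 3.868 → use 4 bolts.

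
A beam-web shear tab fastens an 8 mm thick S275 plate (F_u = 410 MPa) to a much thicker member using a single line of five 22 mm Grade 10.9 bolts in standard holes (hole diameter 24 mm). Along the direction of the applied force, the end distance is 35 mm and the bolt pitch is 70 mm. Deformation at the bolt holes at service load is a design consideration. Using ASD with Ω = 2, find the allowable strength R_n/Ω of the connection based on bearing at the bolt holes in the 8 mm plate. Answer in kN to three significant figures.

392 kN

Per bolt r_n = 1.2 l_c t F_u ≤ 2.4 d t F_u; upper limit = 2.4 × 22 × 8 × 410 / 1000 = 173.2 kN.
Edge bolt: l_c = 35 − 24/2 = 23 mm → 1.2 × 23 × 8 × 410 / 1000 = 90.53 → r_n = 90.53 kN.
Interior bolts: l_c = 70 − 24 = 46 mm → 1.2 × 46 × 8 × 410 / 1000 = 181.1 → r_n = 173.2 kN.
R_n = 1 × 90.53 + 4 × 173.2 = 783.3 kN.
Allowable strength R_n/Ω = 783.3 / 2 = 392 kN.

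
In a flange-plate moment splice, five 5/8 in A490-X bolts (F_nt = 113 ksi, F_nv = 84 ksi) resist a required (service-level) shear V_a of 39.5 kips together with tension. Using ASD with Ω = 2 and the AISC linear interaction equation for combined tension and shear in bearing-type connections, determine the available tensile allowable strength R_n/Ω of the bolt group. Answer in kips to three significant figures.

59.5 kips

A_b = π·0.625²/4 = 0.3068 in²; f_rv = 39.5 / (5 × 0.3068) = 25.75 ksi.
F'_nt = 1.3 F_nt − (Ω F_nt / F_nv) f_rv = 1.3·113 − (2·113/84)·25.75 = 77.62 ksi, capped at F_nt → F'_nt = 77.62 ksi.
R_n = F'_nt · A_b · n = 77.62 × 0.3068 × 5 = 119.1 kips.
Allowable strength R_n/Ω = 119.1 / 2 = 59.5 kips.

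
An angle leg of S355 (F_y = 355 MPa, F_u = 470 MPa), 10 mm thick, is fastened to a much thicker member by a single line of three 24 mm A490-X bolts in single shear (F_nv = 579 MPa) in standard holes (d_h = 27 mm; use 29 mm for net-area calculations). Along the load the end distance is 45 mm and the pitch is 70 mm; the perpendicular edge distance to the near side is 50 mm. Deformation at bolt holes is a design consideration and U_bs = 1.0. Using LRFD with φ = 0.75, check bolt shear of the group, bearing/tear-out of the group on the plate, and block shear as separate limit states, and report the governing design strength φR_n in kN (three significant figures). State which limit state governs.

363 kN (block shear governs)

Bolt shear: A_b = π·24²/4 = 452.4 mm²; R_n = 579 × 452.4 × 3 × 1 / 1000 = 785.8 kN → 0.75 × 785.8 = 589 kN.
Bearing: edge l_c = 31.5, r_n = 177.7 kN; interior l_c = 43, r_n = 242.5 kN; R_n = 177.7 + 2·242.5 = 662.7 kN → 497 kN.
Block shear: A_gv = 1850, A_nv = 1125, A_nt = 355 mm²; R_n = min(0.6F_uA_nv, 0.6F_yA_gv) + U_bs·F_u·A_nt = 484.1 kN → 363 kN.
Block shear governs: 363 kN.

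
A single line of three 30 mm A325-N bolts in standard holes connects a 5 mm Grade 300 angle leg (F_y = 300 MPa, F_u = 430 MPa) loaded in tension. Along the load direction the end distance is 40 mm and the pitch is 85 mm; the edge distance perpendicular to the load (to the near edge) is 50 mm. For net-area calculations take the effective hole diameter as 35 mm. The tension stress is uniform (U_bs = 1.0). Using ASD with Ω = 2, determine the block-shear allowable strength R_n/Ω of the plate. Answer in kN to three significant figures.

Shear plane L_v = 40 + 2·85 = 210 mm; A_gv = 210 × 5 = 1050 mm².
A_nv = (210 − 2.5·35) × 5 = 612.5 mm².
A_nt = (50 − 0.5·35) × 5 = 162.5 mm².
0.6 F_u A_nv = 158 kN; 0.6 F_y A_gv = 189 kN → shear rupture governs the shear term.
R_n = 158 + 1.0 × 430 × 162.5 / 1000 = 227.9 kN.
Allowable strength R_n/Ω = 227.9 / 2 = 114 kN.

114 kN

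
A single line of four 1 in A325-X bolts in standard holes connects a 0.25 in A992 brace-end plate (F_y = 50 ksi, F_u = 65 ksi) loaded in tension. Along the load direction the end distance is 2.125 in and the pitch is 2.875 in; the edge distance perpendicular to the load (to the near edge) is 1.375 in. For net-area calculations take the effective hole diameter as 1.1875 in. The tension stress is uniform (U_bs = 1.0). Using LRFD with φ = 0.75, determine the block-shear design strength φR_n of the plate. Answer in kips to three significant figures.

57.7 kips

Shear plane L_v = 2.125 + 3·2.875 = 10.75 in; A_gv = 10.75 × 0.25 = 2.688 in².
A_nv = (10.75 − 3.5·1.1875) × 0.25 = 1.648 in².
A_nt = (1.375 − 0.5·1.1875) × 0.25 = 0.1953 in².
0.6 F_u A_nv = 64.29 kips; 0.6 F_y A_gv = 80.62 kips → shear rupture governs the shear term.
R_n = 64.29 + 1.0 × 65 × 0.1953 = 76.98 kips.
Design strength φR_n = 0.75 × 76.98 = 57.7 kips.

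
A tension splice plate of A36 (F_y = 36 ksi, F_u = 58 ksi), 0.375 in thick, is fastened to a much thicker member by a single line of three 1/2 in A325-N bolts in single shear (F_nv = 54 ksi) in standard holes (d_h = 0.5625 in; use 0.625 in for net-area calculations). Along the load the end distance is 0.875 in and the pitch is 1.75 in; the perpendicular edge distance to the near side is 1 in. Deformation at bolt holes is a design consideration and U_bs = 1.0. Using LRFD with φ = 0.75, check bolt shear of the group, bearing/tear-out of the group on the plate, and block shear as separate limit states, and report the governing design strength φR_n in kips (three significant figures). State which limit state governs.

23.9 kips (bolt shear governs)

Bolt shear: A_b = π·0.5²/4 = 0.1963 in²; R_n = 54 × 0.1963 × 3 × 1 = 31.81 kips → 0.75 × 31.81 = 23.9 kips.
Bearing: edge l_c = 0.5938, r_n = 15.5 kips; interior l_c = 1.188, r_n = 26.1 kips; R_n = 15.5 + 2·26.1 = 67.7 kips → 50.8 kips.
Block shear: A_gv = 1.641, A_nv = 1.055, A_nt = 0.2578 in²; R_n = min(0.6F_uA_nv, 0.6F_yA_gv) + U_bs·F_u·A_nt = 50.39 kips → 37.8 kips.
Bolt shear governs: 23.9 kips.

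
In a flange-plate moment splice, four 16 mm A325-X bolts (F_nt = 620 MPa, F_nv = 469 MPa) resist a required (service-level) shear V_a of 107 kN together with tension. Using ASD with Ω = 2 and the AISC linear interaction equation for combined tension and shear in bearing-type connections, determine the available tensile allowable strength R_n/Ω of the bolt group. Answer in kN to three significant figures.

A_b = π·16²/4 = 201.1 mm²; f_rv = 107 × 1000 / (4 × 201.1) = 133 MPa.
F'_nt = 1.3 F_nt − (Ω F_nt / F_nv) f_rv = 1.3·620 − (2·620/469)·133 = 454.2 MPa, capped at F_nt → F'_nt = 454.2 MPa.
R_n = F'_nt · A_b · n = 454.2 × 201.1 × 4 / 1000 = 365.3 kN.
Allowable strength R_n/Ω = 365.3 / 2 = 183 kN.

183 kN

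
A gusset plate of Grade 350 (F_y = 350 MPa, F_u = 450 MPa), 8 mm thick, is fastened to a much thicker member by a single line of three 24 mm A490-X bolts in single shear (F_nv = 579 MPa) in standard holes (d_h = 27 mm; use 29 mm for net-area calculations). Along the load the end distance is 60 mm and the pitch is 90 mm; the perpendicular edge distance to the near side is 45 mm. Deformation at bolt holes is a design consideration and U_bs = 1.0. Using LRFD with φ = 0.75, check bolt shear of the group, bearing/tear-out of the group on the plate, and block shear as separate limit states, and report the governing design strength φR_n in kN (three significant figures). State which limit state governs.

354 kN (block shear governs)

Bolt shear: A_b = π·24²/4 = 452.4 mm²; R_n = 579 × 452.4 × 3 × 1 / 1000 = 785.8 kN → 0.75 × 785.8 = 589 kN.
Bearing: edge l_c = 46.5, r_n = 200.9 kN; interior l_c = 63, r_n = 207.4 kN; R_n = 200.9 + 2·207.4 = 615.6 kN → 462 kN.
Block shear: A_gv = 1920, A_nv = 1340, A_nt = 244 mm²; R_n = min(0.6F_uA_nv, 0.6F_yA_gv) + U_bs·F_u·A_nt = 471.6 kN → 354 kN.
Block shear governs: 354 kN.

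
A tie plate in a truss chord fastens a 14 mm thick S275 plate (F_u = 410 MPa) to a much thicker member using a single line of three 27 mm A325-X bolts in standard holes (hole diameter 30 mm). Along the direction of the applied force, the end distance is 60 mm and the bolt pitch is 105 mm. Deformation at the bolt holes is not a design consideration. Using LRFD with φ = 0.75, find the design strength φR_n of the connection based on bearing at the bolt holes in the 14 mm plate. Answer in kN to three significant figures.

988 kN

Per bolt r_n = 1.5 l_c t F_u ≤ 3.0 d t F_u; upper limit = 3.0 × 27 × 14 × 410 / 1000 = 464.9 kN.
Edge bolt: l_c = 60 − 30/2 = 45 mm → 1.5 × 45 × 14 × 410 / 1000 = 387.4 → r_n = 387.4 kN.
Interior bolts: l_c = 105 − 30 = 75 mm → 1.5 × 75 × 14 × 410 / 1000 = 645.8 → r_n = 464.9 kN.
R_n = 1 × 387.4 + 2 × 464.9 = 1317 kN.
Design strength φR_n = 0.75 × 1317 = 988 kN.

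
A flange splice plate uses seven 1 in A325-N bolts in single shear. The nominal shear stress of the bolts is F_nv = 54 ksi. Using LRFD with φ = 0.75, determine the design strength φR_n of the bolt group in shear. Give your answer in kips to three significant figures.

A_b = π × 1² / 4 = 0.7854 in².
R_n = F_nv · A_b · n · n_s = 54 × 0.7854 × 7 × 1 = 296.9 kips.
Design strength φR_n = 0.75 × 296.9 = 223 kips.

223 kips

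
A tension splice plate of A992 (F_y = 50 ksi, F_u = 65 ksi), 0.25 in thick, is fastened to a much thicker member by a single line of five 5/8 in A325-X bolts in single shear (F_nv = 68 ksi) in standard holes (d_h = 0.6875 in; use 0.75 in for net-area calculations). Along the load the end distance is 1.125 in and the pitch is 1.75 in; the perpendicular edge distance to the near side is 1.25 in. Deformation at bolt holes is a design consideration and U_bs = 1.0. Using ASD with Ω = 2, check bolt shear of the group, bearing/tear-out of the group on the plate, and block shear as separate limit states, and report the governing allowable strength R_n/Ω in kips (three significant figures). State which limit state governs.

Bolt shear: A_b = π·0.625²/4 = 0.3068 in²; R_n = 68 × 0.3068 × 5 × 1 = 104.3 kips → 104.3 / 2 = 52.2 kips.
Bearing: edge l_c = 0.7812, r_n = 15.23 kips; interior l_c = 1.062, r_n = 20.72 kips; R_n = 15.23 + 4·20.72 = 98.11 kips → 49.1 kips.
Block shear: A_gv = 2.031, A_nv = 1.188, A_nt = 0.2188 in²; R_n = min(0.6F_uA_nv, 0.6F_yA_gv) + U_bs·F_u·A_nt = 60.53 kips → 30.3 kips.
Block shear governs: 30.3 kips.

30.3 kips (block shear governs)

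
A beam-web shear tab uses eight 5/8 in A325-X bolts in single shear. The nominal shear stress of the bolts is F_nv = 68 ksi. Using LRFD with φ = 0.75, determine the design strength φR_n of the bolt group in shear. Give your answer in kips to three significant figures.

125 kips

A_b = π × 0.625² / 4 = 0.3068 in².
R_n = F_nv · A_b · n · n_s = 68 × 0.3068 × 8 × 1 = 166.9 kips.
Design strength φR_n = 0.75 × 166.9 = 125 kips.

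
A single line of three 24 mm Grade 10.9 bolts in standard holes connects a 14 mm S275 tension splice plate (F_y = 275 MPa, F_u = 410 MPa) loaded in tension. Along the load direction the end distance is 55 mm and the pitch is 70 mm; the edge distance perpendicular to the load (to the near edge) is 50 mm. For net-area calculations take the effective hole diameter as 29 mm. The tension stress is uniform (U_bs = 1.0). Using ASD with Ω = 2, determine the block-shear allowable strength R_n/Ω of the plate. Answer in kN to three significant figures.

313 kN

Shear plane L_v = 55 + 2·70 = 195 mm; A_gv = 195 × 14 = 2730 mm².
A_nv = (195 − 2.5·29) × 14 = 1715 mm².
A_nt = (50 − 0.5·29) × 14 = 497 mm².
0.6 F_u A_nv = 421.9 kN; 0.6 F_y A_gv = 450.4 kN → shear rupture governs the shear term.
R_n = 421.9 + 1.0 × 410 × 497 / 1000 = 625.7 kN.
Allowable strength R_n/Ω = 625.7 / 2 = 313 kN.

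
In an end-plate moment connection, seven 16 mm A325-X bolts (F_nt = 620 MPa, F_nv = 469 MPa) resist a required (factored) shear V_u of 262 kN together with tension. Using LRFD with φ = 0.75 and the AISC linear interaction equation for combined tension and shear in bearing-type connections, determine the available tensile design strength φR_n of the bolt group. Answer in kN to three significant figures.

504 kN

A_b = π·16²/4 = 201.1 mm²; f_rv = 262 × 1000 / (7 × 201.1) = 186.2 MPa.
F'_nt = 1.3 F_nt − (F_nt / φF_nv) f_rv = 1.3·620 − (620/(0.75·469))·186.2 = 477.9 MPa, capped at F_nt → F'_nt = 477.9 MPa.
R_n = F'_nt · A_b · n = 477.9 × 201.1 × 7 / 1000 = 672.6 kN.
Design strength φR_n = 0.75 × 672.6 = 504 kN.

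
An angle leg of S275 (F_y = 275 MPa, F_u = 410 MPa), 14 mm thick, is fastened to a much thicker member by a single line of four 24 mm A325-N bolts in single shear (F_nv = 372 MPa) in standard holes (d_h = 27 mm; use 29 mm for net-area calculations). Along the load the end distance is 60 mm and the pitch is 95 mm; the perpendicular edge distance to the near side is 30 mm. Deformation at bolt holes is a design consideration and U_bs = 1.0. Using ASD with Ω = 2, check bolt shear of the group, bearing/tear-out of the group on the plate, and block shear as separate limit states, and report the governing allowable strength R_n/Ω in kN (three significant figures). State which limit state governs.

Bolt shear: A_b = π·24²/4 = 452.4 mm²; R_n = 372 × 452.4 × 4 × 1 / 1000 = 673.2 kN → 673.2 / 2 = 337 kN.
Bearing: edge l_c = 46.5, r_n = 320.3 kN; interior l_c = 68, r_n = 330.6 kN; R_n = 320.3 + 3·330.6 = 1312 kN → 656 kN.
Block shear: A_gv = 4830, A_nv = 3409, A_nt = 217 mm²; R_n = min(0.6F_uA_nv, 0.6F_yA_gv) + U_bs·F_u·A_nt = 885.9 kN → 443 kN.
Bolt shear governs: 337 kN.

337 kN (bolt shear governs)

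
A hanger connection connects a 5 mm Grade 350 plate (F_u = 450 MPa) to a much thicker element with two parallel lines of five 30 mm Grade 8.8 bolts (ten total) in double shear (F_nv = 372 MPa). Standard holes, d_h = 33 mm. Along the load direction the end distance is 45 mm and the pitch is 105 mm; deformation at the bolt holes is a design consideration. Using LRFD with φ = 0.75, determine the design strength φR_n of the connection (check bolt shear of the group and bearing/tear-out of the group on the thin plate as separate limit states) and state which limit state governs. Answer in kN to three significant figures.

Bolt shear: A_b = π·30²/4 = 706.9 mm²; R_n = 372 × 706.9 × 10 × 2 / 1000 = 5259 kN → 0.75 × 5259 = 3940 kN.
Bearing (1.2 l_c t F_u ≤ 2.4 d t F_u): upper limit = 2.4·30·5·450 / 1000 = 162 kN.
  Edge l_c = 45 − 33/2 = 28.5 → r_n = 76.95 kN; interior l_c = 105 − 33 = 72 → r_n = 162 kN.
  R_n,bearing = 2·76.95 + 8·162 = 1450 kN → 0.75 × 1450 = 1090 kN.
Bearing governs: 1090 kN.

1090 kN (bearing governs)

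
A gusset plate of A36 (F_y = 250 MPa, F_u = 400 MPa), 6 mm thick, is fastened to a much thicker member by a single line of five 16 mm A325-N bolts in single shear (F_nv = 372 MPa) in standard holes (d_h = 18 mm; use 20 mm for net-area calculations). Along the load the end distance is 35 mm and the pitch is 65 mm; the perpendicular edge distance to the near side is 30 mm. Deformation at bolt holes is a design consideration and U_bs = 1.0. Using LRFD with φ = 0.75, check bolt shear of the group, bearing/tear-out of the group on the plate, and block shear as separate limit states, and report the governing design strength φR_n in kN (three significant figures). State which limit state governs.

Bolt shear: A_b = π·16²/4 = 201.1 mm²; R_n = 372 × 201.1 × 5 × 1 / 1000 = 374 kN → 0.75 × 374 = 280 kN.
Bearing: edge l_c = 26, r_n = 74.88 kN; interior l_c = 47, r_n = 92.16 kN; R_n = 74.88 + 4·92.16 = 443.5 kN → 333 kN.
Block shear: A_gv = 1770, A_nv = 1230, A_nt = 120 mm²; R_n = min(0.6F_uA_nv, 0.6F_yA_gv) + U_bs·F_u·A_nt = 313.5 kN → 235 kN.
Block shear governs: 235 kN.

235 kN (block shear governs)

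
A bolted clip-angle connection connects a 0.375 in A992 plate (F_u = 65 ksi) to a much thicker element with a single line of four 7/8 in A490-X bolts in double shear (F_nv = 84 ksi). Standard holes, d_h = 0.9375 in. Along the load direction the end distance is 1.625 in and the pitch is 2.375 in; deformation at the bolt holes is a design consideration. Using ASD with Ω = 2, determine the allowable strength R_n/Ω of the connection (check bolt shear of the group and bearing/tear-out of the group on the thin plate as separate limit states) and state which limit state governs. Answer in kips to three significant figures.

Bolt shear: A_b = π·0.875²/4 = 0.6013 in²; R_n = 84 × 0.6013 × 4 × 2 = 404.1 kips → 404.1 / 2 = 202 kips.
Bearing (1.2 l_c t F_u ≤ 2.4 d t F_u): upper limit = 2.4·0.875·0.375·65 = 51.19 kips.
  Edge l_c = 1.625 − 0.9375/2 = 1.156 → r_n = 33.82 kips; interior l_c = 2.375 − 0.9375 = 1.438 → r_n = 42.05 kips.
  R_n,bearing = 1·33.82 + 3·42.05 = 160 kips → 160 / 2 = 80 kips.
Bearing governs: 80 kips.

80 kips (bearing governs)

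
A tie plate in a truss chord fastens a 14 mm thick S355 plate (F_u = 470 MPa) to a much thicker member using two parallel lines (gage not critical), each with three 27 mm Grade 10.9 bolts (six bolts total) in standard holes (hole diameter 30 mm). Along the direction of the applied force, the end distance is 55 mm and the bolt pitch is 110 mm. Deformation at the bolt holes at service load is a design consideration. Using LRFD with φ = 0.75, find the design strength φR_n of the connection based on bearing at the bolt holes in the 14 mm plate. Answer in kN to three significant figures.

1750 kN

Per bolt r_n = 1.2 l_c t F_u ≤ 2.4 d t F_u; upper limit = 2.4 × 27 × 14 × 470 / 1000 = 426.4 kN.
Edge bolt: l_c = 55 − 30/2 = 40 mm → 1.2 × 40 × 14 × 470 / 1000 = 315.8 → r_n = 315.8 kN.
Interior bolts: l_c = 110 − 30 = 80 mm → 1.2 × 80 × 14 × 470 / 1000 = 631.7 → r_n = 426.4 kN.
R_n = 2 × 315.8 + 4 × 426.4 = 2337 kN.
Design strength φR_n = 0.75 × 2337 = 1750 kN.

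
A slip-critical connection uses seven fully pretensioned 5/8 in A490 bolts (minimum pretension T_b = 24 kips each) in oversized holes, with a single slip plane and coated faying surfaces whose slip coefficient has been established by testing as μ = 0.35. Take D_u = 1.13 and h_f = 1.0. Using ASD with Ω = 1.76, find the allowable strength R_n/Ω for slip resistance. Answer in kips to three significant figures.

R_n = μ · D_u · h_f · T_b · n_s · n_b = 0.35 × 1.13 × 1.0 × 24 × 1 × 7 = 66.44 kips.
Allowable strength R_n/Ω = 66.44 / 1.76 = 37.8 kips.

37.8 kips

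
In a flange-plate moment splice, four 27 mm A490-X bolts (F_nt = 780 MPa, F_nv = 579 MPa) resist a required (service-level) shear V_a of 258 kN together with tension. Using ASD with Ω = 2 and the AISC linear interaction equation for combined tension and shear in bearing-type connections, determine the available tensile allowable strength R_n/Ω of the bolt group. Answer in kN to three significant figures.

A_b = π·27²/4 = 572.6 mm²; f_rv = 258 × 1000 / (4 × 572.6) = 112.7 MPa.
F'_nt = 1.3 F_nt − (Ω F_nt / F_nv) f_rv = 1.3·780 − (2·780/579)·112.7 = 710.5 MPa, capped at F_nt → F'_nt = 710.5 MPa.
R_n = F'_nt · A_b · n = 710.5 × 572.6 × 4 / 1000 = 1627 kN.
Allowable strength R_n/Ω = 1627 / 2 = 814 kN.

814 kN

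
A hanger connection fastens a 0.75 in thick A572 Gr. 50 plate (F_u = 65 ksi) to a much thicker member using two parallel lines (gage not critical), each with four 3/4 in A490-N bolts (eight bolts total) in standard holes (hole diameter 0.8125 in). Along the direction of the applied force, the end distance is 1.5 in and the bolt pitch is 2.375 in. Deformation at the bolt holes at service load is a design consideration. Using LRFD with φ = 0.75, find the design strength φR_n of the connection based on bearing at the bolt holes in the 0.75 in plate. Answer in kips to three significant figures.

491 kips

Per bolt r_n = 1.2 l_c t F_u ≤ 2.4 d t F_u; upper limit = 2.4 × 0.75 × 0.75 × 65 = 87.75 kips.
Edge bolt: l_c = 1.5 − 0.8125/2 = 1.094 in → 1.2 × 1.094 × 0.75 × 65 = 63.98 → r_n = 63.98 kips.
Interior bolts: l_c = 2.375 − 0.8125 = 1.562 in → 1.2 × 1.562 × 0.75 × 65 = 91.41 → r_n = 87.75 kips.
R_n = 2 × 63.98 + 6 × 87.75 = 654.5 kips.
Design strength φR_n = 0.75 × 654.5 = 491 kips.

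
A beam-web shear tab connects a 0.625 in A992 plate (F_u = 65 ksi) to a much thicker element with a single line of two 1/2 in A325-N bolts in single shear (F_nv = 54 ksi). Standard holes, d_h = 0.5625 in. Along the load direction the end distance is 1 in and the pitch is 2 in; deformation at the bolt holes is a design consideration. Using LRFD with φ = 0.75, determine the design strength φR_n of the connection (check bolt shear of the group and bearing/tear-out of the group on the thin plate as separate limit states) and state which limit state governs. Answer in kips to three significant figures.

Bolt shear: A_b = π·0.5²/4 = 0.1963 in²; R_n = 54 × 0.1963 × 2 × 1 = 21.21 kips → 0.75 × 21.21 = 15.9 kips.
Bearing (1.2 l_c t F_u ≤ 2.4 d t F_u): upper limit = 2.4·0.5·0.625·65 = 48.75 kips.
  Edge l_c = 1 − 0.5625/2 = 0.7188 → r_n = 35.04 kips; interior l_c = 2 − 0.5625 = 1.438 → r_n = 48.75 kips.
  R_n,bearing = 1·35.04 + 1·48.75 = 83.79 kips → 0.75 × 83.79 = 62.8 kips.
Bolt shear governs: 15.9 kips.

15.9 kips (bolt shear governs)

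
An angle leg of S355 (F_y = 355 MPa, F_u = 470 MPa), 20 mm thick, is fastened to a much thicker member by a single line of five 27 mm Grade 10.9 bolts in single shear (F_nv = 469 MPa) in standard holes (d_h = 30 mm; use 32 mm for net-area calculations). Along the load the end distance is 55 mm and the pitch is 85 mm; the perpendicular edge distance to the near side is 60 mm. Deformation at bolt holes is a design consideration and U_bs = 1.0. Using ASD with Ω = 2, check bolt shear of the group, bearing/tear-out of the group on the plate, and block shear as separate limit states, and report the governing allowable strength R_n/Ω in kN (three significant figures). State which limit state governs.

671 kN (bolt shear governs)

Bolt shear: A_b = π·27²/4 = 572.6 mm²; R_n = 469 × 572.6 × 5 × 1 / 1000 = 1343 kN → 1343 / 2 = 671 kN.
Bearing: edge l_c = 40, r_n = 451.2 kN; interior l_c = 55, r_n = 609.1 kN; R_n = 451.2 + 4·609.1 = 2888 kN → 1440 kN.
Block shear: A_gv = 7900, A_nv = 5020, A_nt = 880 mm²; R_n = min(0.6F_uA_nv, 0.6F_yA_gv) + U_bs·F_u·A_nt = 1829 kN → 915 kN.
Bolt shear governs: 671 kN.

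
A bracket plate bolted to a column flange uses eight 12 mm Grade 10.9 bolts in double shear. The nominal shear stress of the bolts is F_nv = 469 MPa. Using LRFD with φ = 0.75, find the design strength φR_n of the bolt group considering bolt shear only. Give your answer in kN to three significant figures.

A_b = π × 12² / 4 = 113.1 mm².
R_n = F_nv · A_b · n · n_s = 469 × 113.1 × 8 × 2 / 1000 = 848.7 kN.
Design strength φR_n = 0.75 × 848.7 = 637 kN.

637 kN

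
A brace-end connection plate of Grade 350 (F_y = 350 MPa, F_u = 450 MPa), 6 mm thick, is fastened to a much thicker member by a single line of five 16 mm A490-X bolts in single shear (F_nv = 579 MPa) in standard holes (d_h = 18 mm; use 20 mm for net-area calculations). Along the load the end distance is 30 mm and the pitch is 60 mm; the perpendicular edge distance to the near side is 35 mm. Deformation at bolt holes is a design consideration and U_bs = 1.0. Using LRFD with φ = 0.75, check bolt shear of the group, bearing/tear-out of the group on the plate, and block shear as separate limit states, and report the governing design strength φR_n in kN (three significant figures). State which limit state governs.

269 kN (block shear governs)

Bolt shear: A_b = π·16²/4 = 201.1 mm²; R_n = 579 × 201.1 × 5 × 1 / 1000 = 582.1 kN → 0.75 × 582.1 = 437 kN.
Bearing: edge l_c = 21, r_n = 68.04 kN; interior l_c = 42, r_n = 103.7 kN; R_n = 68.04 + 4·103.7 = 482.8 kN → 362 kN.
Block shear: A_gv = 1620, A_nv = 1080, A_nt = 150 mm²; R_n = min(0.6F_uA_nv, 0.6F_yA_gv) + U_bs·F_u·A_nt = 359.1 kN → 269 kN.
Block shear governs: 269 kN.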